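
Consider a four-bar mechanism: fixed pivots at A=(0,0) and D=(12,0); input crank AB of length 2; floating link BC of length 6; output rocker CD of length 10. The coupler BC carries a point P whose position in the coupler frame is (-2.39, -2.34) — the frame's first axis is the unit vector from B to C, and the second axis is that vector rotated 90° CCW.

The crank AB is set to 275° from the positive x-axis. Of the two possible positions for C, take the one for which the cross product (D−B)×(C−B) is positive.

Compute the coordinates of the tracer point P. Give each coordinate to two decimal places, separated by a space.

1.33 -5.13

A=(0,0), D=(12.00,0)
B = A + 2.00·(cos275°, sin275°) = (0.1743, -1.9924)
|BD| = 11.9924
circle(B,6.00) ∩ circle(D,10.00): a=3.3278, h=4.9926
  candidates: C₊=(2.6264,3.4837) cross=59.873; C₋=(4.2853,-6.3627) cross=-59.873
  mode + wants cross > 0 → take C=(2.6264,3.4837) (cross=59.873)
ex = (C−B)/|BC| = (0.4087,0.9127); ey = (-0.9127,0.4087)
P = B + -2.39·ex + -2.34·ey = (1.3332,-5.1300)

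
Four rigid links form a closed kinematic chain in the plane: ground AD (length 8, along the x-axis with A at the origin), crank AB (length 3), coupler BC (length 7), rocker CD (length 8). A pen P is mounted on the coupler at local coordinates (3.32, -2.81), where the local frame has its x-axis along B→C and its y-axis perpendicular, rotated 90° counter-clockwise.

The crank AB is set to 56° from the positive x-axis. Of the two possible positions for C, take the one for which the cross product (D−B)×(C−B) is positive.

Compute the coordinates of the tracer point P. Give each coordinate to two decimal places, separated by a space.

A=(0,0), D=(8.00,0)
B = A + 3.00·(cos56°, sin56°) = (1.6776, 2.4871)
|BD| = 6.7940
circle(B,7.00) ∩ circle(D,8.00): a=2.2931, h=6.6138
  candidates: C₊=(6.2326,7.8023) cross=44.934; C₋=(1.3904,-4.5070) cross=-44.934
  mode + wants cross > 0 → take C=(6.2326,7.8023) (cross=44.934)
ex = (C−B)/|BC| = (0.6507,0.7593); ey = (-0.7593,0.6507)
P = B + 3.32·ex + -2.81·ey = (5.9717,3.1795)

5.97 3.18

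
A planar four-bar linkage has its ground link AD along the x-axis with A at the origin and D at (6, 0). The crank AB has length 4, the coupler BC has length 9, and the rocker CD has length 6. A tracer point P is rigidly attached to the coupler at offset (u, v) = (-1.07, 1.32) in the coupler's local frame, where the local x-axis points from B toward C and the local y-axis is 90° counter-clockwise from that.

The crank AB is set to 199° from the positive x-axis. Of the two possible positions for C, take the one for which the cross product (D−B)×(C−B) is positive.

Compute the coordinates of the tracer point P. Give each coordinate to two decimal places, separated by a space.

A=(0,0), D=(6.00,0)
B = A + 4.00·(cos199°, sin199°) = (-3.7821, -1.3023)
|BD| = 9.8684
circle(B,9.00) ∩ circle(D,6.00): a=7.2142, h=5.3810
  candidates: C₊=(2.6589,4.9837) cross=53.102; C₋=(4.0791,-5.6842) cross=-53.102
  mode + wants cross > 0 → take C=(2.6589,4.9837) (cross=53.102)
ex = (C−B)/|BC| = (0.7157,0.6984); ey = (-0.6984,0.7157)
P = B + -1.07·ex + 1.32·ey = (-5.4698,-1.1049)

-5.47 -1.10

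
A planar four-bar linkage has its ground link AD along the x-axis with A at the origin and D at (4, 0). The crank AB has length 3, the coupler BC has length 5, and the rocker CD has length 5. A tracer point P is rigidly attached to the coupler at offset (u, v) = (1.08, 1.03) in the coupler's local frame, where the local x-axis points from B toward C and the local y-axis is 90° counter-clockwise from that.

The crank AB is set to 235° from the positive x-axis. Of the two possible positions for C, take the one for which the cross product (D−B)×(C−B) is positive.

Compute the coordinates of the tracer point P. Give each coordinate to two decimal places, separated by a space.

-2.43 -1.14

A=(0,0), D=(4.00,0)
B = A + 3.00·(cos235°, sin235°) = (-1.7207, -2.4575)
|BD| = 6.2262
circle(B,5.00) ∩ circle(D,5.00): a=3.1131, h=3.9126
  candidates: C₊=(-0.4047,2.3662) cross=24.361; C₋=(2.6839,-4.8237) cross=-24.361
  mode + wants cross > 0 → take C=(-0.4047,2.3662) (cross=24.361)
ex = (C−B)/|BC| = (0.2632,0.9647); ey = (-0.9647,0.2632)
P = B + 1.08·ex + 1.03·ey = (-2.4301,-1.1444)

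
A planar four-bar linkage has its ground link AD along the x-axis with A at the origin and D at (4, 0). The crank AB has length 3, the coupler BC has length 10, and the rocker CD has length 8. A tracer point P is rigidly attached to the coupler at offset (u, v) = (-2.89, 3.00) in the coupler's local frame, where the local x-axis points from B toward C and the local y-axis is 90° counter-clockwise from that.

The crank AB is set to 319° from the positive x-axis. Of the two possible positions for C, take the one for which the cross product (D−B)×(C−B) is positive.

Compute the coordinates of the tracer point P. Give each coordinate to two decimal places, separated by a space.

-1.03 -4.52

A=(0,0), D=(4.00,0)
B = A + 3.00·(cos319°, sin319°) = (2.2641, -1.9682)
|BD| = 2.6243
circle(B,10.00) ∩ circle(D,8.00): a=8.1711, h=5.7648
  candidates: C₊=(3.3455,7.9732) cross=15.129; C₋=(11.9925,0.3468) cross=-15.129
  mode + wants cross > 0 → take C=(3.3455,7.9732) (cross=15.129)
ex = (C−B)/|BC| = (0.1081,0.9941); ey = (-0.9941,0.1081)
P = B + -2.89·ex + 3.00·ey = (-1.0308,-4.5168)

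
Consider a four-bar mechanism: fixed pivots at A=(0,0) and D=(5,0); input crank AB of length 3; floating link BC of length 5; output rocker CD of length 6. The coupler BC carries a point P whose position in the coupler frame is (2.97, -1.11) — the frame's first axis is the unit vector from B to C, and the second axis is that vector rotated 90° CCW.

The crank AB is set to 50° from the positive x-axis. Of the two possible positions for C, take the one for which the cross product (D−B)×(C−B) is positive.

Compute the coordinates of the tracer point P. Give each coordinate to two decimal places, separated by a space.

A=(0,0), D=(5.00,0)
B = A + 3.00·(cos50°, sin50°) = (1.9284, 2.2981)
|BD| = 3.8362
circle(B,5.00) ∩ circle(D,6.00): a=0.4844, h=4.9765
  candidates: C₊=(5.2975,5.9926) cross=19.091; C₋=(-0.6650,-1.9767) cross=-19.091
  mode + wants cross > 0 → take C=(5.2975,5.9926) (cross=19.091)
ex = (C−B)/|BC| = (0.6738,0.7389); ey = (-0.7389,0.6738)
P = B + 2.97·ex + -1.11·ey = (4.7498,3.7447)

4.75 3.74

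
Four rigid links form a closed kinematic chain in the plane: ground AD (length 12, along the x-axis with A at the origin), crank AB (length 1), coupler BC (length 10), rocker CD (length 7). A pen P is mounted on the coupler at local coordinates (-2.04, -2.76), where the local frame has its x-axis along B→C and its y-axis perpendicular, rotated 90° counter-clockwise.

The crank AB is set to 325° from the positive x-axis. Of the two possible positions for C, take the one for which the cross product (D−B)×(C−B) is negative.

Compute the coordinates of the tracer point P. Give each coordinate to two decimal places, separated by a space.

A=(0,0), D=(12.00,0)
B = A + 1.00·(cos325°, sin325°) = (0.8192, -0.5736)
|BD| = 11.1956
circle(B,10.00) ∩ circle(D,7.00): a=7.8755, h=6.1626
  candidates: C₊=(8.3686,5.9844) cross=68.993; C₋=(9.0000,-6.3246) cross=-68.993
  mode - wants cross < 0 → take C=(9.0000,-6.3246) (cross=-68.993)
ex = (C−B)/|BC| = (0.8181,-0.5751); ey = (0.5751,0.8181)
P = B + -2.04·ex + -2.76·ey = (-2.4370,-1.6583)

-2.44 -1.66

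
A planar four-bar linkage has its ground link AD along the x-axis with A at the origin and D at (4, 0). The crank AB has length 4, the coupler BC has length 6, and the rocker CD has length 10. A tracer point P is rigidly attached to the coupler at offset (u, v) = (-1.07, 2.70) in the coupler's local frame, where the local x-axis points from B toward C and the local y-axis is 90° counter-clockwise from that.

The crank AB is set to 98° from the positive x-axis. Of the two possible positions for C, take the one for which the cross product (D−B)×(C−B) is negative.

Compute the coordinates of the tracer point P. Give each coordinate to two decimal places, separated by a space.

1.61 2.03

A=(0,0), D=(4.00,0)
B = A + 4.00·(cos98°, sin98°) = (-0.5567, 3.9611)
|BD| = 6.0377
circle(B,6.00) ∩ circle(D,10.00): a=-2.2812, h=5.5494
  candidates: C₊=(1.3624,9.6459) cross=33.506; C₋=(-5.9191,1.2695) cross=-33.506
  mode - wants cross < 0 → take C=(-5.9191,1.2695) (cross=-33.506)
ex = (C−B)/|BC| = (-0.8937,-0.4486); ey = (0.4486,-0.8937)
P = B + -1.07·ex + 2.70·ey = (1.6108,2.0280)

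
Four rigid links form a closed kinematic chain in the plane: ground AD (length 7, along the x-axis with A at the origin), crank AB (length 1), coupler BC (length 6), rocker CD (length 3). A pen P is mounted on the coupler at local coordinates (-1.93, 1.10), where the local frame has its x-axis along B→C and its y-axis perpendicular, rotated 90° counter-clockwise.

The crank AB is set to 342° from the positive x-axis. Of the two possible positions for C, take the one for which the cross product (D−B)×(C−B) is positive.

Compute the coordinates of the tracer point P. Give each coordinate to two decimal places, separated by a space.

A=(0,0), D=(7.00,0)
B = A + 1.00·(cos342°, sin342°) = (0.9511, -0.3090)
|BD| = 6.0568
circle(B,6.00) ∩ circle(D,3.00): a=5.2573, h=2.8915
  candidates: C₊=(6.0540,2.8469) cross=17.513; C₋=(6.3490,-2.9285) cross=-17.513
  mode + wants cross > 0 → take C=(6.0540,2.8469) (cross=17.513)
ex = (C−B)/|BC| = (0.8505,0.5260); ey = (-0.5260,0.8505)
P = B + -1.93·ex + 1.10·ey = (-1.2690,-0.3886)

-1.27 -0.39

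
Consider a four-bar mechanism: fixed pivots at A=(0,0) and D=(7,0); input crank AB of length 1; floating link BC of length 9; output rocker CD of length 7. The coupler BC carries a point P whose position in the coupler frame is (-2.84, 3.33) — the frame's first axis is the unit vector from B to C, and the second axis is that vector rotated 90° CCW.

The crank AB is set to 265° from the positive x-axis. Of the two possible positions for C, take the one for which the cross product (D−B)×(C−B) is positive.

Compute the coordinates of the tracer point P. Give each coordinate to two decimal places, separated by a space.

-4.42 -1.62

A=(0,0), D=(7.00,0)
B = A + 1.00·(cos265°, sin265°) = (-0.0872, -0.9962)
|BD| = 7.1568
circle(B,9.00) ∩ circle(D,7.00): a=5.8140, h=6.8700
  candidates: C₊=(4.7140,6.6162) cross=49.167; C₋=(6.6266,-6.9900) cross=-49.167
  mode + wants cross > 0 → take C=(4.7140,6.6162) (cross=49.167)
ex = (C−B)/|BC| = (0.5335,0.8458); ey = (-0.8458,0.5335)
P = B + -2.84·ex + 3.33·ey = (-4.4188,-1.6219)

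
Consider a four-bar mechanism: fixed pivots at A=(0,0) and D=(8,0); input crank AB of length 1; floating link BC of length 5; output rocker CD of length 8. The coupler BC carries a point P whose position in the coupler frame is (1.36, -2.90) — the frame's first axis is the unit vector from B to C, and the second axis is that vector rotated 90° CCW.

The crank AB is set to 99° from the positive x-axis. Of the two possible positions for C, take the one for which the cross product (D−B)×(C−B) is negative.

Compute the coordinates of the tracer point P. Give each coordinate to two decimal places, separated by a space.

A=(0,0), D=(8.00,0)
B = A + 1.00·(cos99°, sin99°) = (-0.1564, 0.9877)
|BD| = 8.2160
circle(B,5.00) ∩ circle(D,8.00): a=1.7346, h=4.6895
  candidates: C₊=(2.1293,5.4346) cross=38.529; C₋=(1.0018,-3.8763) cross=-38.529
  mode - wants cross < 0 → take C=(1.0018,-3.8763) (cross=-38.529)
ex = (C−B)/|BC| = (0.2317,-0.9728); ey = (0.9728,0.2317)
P = B + 1.36·ex + -2.90·ey = (-2.6625,-1.0071)

-2.66 -1.01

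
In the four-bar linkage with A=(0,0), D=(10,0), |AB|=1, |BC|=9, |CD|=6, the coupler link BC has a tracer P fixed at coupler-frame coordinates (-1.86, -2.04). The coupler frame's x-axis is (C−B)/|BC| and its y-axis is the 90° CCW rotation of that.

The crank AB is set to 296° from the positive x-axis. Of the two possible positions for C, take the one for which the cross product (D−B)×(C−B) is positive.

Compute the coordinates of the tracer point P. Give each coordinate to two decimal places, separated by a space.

A=(0,0), D=(10.00,0)
B = A + 1.00·(cos296°, sin296°) = (0.4384, -0.8988)
|BD| = 9.6038
circle(B,9.00) ∩ circle(D,6.00): a=7.1447, h=5.4729
  candidates: C₊=(7.0395,5.2188) cross=52.561; C₋=(8.0639,-5.6791) cross=-52.561
  mode + wants cross > 0 → take C=(7.0395,5.2188) (cross=52.561)
ex = (C−B)/|BC| = (0.7335,0.6797); ey = (-0.6797,0.7335)
P = B + -1.86·ex + -2.04·ey = (0.4608,-3.6594)

0.46 -3.66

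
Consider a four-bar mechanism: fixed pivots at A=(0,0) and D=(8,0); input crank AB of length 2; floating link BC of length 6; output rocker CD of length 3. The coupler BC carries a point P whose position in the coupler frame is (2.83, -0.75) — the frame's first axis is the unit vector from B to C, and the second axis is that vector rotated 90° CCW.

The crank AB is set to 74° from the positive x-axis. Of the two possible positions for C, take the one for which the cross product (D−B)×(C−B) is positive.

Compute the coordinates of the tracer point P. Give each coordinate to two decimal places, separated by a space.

A=(0,0), D=(8.00,0)
B = A + 2.00·(cos74°, sin74°) = (0.5513, 1.9225)
|BD| = 7.6928
circle(B,6.00) ∩ circle(D,3.00): a=5.6013, h=2.1507
  candidates: C₊=(6.5123,2.6051) cross=16.545; C₋=(5.4374,-1.5598) cross=-16.545
  mode + wants cross > 0 → take C=(6.5123,2.6051) (cross=16.545)
ex = (C−B)/|BC| = (0.9935,0.1138); ey = (-0.1138,0.9935)
P = B + 2.83·ex + -0.75·ey = (3.4482,1.4994)

3.45 1.50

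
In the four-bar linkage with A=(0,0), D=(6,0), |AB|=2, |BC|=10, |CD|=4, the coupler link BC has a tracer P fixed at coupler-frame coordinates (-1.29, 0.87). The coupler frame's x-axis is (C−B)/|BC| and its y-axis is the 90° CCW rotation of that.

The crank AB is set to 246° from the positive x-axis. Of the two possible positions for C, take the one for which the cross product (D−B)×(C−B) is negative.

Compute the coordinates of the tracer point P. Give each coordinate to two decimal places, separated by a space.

-2.05 -0.88

A=(0,0), D=(6.00,0)
B = A + 2.00·(cos246°, sin246°) = (-0.8135, -1.8271)
|BD| = 7.0542
circle(B,10.00) ∩ circle(D,4.00): a=9.4810, h=3.1797
  candidates: C₊=(7.5204,3.6998) cross=22.430; C₋=(9.1676,-2.4427) cross=-22.430
  mode - wants cross < 0 → take C=(9.1676,-2.4427) (cross=-22.430)
ex = (C−B)/|BC| = (0.9981,-0.0616); ey = (0.0616,0.9981)
P = B + -1.29·ex + 0.87·ey = (-2.0475,-0.8793)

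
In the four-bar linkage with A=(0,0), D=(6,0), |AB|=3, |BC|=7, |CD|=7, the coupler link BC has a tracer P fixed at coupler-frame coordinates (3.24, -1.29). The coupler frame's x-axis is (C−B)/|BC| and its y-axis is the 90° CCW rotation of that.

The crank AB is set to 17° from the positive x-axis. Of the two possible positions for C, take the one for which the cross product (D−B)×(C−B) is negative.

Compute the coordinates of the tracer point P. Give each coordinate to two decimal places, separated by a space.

1.45 -2.31

A=(0,0), D=(6.00,0)
B = A + 3.00·(cos17°, sin17°) = (2.8689, 0.8771)
|BD| = 3.2516
circle(B,7.00) ∩ circle(D,7.00): a=1.6258, h=6.8086
  candidates: C₊=(6.2711,6.9948) cross=22.139; C₋=(2.5979,-6.1176) cross=-22.139
  mode - wants cross < 0 → take C=(2.5979,-6.1176) (cross=-22.139)
ex = (C−B)/|BC| = (-0.0387,-0.9993); ey = (0.9993,-0.0387)
P = B + 3.24·ex + -1.29·ey = (1.4544,-2.3105)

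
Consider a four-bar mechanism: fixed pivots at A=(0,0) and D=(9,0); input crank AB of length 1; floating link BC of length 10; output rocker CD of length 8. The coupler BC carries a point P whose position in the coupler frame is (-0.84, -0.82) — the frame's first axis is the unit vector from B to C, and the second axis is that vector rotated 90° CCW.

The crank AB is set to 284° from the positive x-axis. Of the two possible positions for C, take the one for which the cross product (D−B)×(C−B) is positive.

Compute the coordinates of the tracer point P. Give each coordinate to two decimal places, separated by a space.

0.46 -2.12

A=(0,0), D=(9.00,0)
B = A + 1.00·(cos284°, sin284°) = (0.2419, -0.9703)
|BD| = 8.8117
circle(B,10.00) ∩ circle(D,8.00): a=6.4486, h=7.6430
  candidates: C₊=(5.8097,7.3363) cross=67.348; C₋=(7.4929,-7.8568) cross=-67.348
  mode + wants cross > 0 → take C=(5.8097,7.3363) (cross=67.348)
ex = (C−B)/|BC| = (0.5568,0.8307); ey = (-0.8307,0.5568)
P = B + -0.84·ex + -0.82·ey = (0.4554,-2.1246)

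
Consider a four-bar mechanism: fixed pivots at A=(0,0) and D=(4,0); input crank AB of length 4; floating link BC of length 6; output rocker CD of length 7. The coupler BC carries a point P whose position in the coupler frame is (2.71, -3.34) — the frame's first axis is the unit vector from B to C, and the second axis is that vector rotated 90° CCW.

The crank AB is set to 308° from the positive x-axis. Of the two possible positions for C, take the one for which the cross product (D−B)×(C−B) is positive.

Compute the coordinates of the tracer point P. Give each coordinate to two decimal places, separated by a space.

1.42 1.02

A=(0,0), D=(4.00,0)
B = A + 4.00·(cos308°, sin308°) = (2.4626, -3.1520)
|BD| = 3.5070
circle(B,6.00) ∩ circle(D,7.00): a=-0.1000, h=5.9992
  candidates: C₊=(-2.9732,-0.6120) cross=21.039; C₋=(7.8108,-5.8718) cross=-21.039
  mode + wants cross > 0 → take C=(-2.9732,-0.6120) (cross=21.039)
ex = (C−B)/|BC| = (-0.9060,0.4233); ey = (-0.4233,-0.9060)
P = B + 2.71·ex + -3.34·ey = (1.4214,1.0211)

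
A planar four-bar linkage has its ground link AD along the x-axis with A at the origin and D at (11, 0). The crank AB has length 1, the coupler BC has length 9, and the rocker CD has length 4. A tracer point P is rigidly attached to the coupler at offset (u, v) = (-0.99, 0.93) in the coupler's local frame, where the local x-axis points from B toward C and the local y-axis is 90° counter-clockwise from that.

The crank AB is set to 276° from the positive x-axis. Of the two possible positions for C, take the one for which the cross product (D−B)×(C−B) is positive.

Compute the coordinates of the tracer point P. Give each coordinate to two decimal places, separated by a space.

-1.19 -0.58

A=(0,0), D=(11.00,0)
B = A + 1.00·(cos276°, sin276°) = (0.1045, -0.9945)
|BD| = 10.9408
circle(B,9.00) ∩ circle(D,4.00): a=8.4409, h=3.1226
  candidates: C₊=(8.2267,2.8825) cross=34.164; C₋=(8.7944,-3.3369) cross=-34.164
  mode + wants cross > 0 → take C=(8.2267,2.8825) (cross=34.164)
ex = (C−B)/|BC| = (0.9025,0.4308); ey = (-0.4308,0.9025)
P = B + -0.99·ex + 0.93·ey = (-1.1895,-0.5817)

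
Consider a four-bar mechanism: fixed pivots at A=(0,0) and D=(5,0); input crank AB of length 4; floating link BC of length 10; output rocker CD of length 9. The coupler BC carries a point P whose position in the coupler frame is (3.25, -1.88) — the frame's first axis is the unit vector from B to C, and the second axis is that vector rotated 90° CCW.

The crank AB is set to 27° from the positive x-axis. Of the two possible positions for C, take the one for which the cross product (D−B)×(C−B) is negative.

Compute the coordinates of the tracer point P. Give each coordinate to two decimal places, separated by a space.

0.69 -0.60

A=(0,0), D=(5.00,0)
B = A + 4.00·(cos27°, sin27°) = (3.5640, 1.8160)
|BD| = 2.3151
circle(B,10.00) ∩ circle(D,9.00): a=5.2610, h=8.5042
  candidates: C₊=(13.4979,2.9641) cross=19.688; C₋=(0.1566,-7.5856) cross=-19.688
  mode - wants cross < 0 → take C=(0.1566,-7.5856) (cross=-19.688)
ex = (C−B)/|BC| = (-0.3407,-0.9402); ey = (0.9402,-0.3407)
P = B + 3.25·ex + -1.88·ey = (0.6891,-0.5989)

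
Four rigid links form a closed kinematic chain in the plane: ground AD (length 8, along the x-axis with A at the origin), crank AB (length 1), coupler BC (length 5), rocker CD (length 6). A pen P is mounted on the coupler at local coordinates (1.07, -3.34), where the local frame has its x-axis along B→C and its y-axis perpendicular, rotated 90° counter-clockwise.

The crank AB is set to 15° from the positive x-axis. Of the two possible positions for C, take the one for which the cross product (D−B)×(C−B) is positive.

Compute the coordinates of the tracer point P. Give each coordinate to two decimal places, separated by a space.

4.31 -0.80

A=(0,0), D=(8.00,0)
B = A + 1.00·(cos15°, sin15°) = (0.9659, 0.2588)
|BD| = 7.0388
circle(B,5.00) ∩ circle(D,6.00): a=2.7380, h=4.1837
  candidates: C₊=(3.8559,4.3390) cross=29.448; C₋=(3.5483,-4.0227) cross=-29.448
  mode + wants cross > 0 → take C=(3.8559,4.3390) (cross=29.448)
ex = (C−B)/|BC| = (0.5780,0.8160); ey = (-0.8160,0.5780)
P = B + 1.07·ex + -3.34·ey = (4.3099,-0.7986)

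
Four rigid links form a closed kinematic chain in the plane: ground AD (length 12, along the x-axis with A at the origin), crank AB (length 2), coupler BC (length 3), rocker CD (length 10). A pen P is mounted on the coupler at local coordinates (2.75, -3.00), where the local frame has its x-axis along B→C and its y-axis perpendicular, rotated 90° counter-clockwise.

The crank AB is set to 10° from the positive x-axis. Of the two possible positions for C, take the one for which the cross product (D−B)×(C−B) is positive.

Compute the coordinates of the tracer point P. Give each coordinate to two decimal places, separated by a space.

5.45 2.46

A=(0,0), D=(12.00,0)
B = A + 2.00·(cos10°, sin10°) = (1.9696, 0.3473)
|BD| = 10.0364
circle(B,3.00) ∩ circle(D,10.00): a=0.4847, h=2.9606
  candidates: C₊=(2.5565,3.2893) cross=29.714; C₋=(2.3516,-2.6283) cross=-29.714
  mode + wants cross > 0 → take C=(2.5565,3.2893) (cross=29.714)
ex = (C−B)/|BC| = (0.1956,0.9807); ey = (-0.9807,0.1956)
P = B + 2.75·ex + -3.00·ey = (5.4496,2.4573)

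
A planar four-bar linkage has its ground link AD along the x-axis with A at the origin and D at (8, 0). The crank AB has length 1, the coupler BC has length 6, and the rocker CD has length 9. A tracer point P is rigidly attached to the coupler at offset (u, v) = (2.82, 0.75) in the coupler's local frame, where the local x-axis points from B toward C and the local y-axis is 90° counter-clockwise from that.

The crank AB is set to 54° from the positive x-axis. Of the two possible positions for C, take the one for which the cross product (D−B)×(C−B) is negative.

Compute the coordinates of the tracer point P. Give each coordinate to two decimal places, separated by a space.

A=(0,0), D=(8.00,0)
B = A + 1.00·(cos54°, sin54°) = (0.5878, 0.8090)
|BD| = 7.4562
circle(B,6.00) ∩ circle(D,9.00): a=0.7105, h=5.9578
  candidates: C₊=(1.9405,6.6545) cross=44.423; C₋=(0.6477,-5.1907) cross=-44.423
  mode - wants cross < 0 → take C=(0.6477,-5.1907) (cross=-44.423)
ex = (C−B)/|BC| = (0.0100,-1.0000); ey = (1.0000,0.0100)
P = B + 2.82·ex + 0.75·ey = (1.3659,-2.0034)

1.37 -2.00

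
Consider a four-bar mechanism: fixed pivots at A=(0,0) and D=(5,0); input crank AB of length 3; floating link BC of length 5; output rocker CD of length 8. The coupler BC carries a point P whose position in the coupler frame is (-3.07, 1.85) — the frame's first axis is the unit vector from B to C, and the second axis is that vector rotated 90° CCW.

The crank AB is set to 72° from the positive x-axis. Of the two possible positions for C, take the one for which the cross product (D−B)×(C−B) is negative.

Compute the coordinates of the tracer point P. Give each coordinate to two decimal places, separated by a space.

A=(0,0), D=(5.00,0)
B = A + 3.00·(cos72°, sin72°) = (0.9271, 2.8532)
|BD| = 4.9729
circle(B,5.00) ∩ circle(D,8.00): a=-1.4348, h=4.7897
  candidates: C₊=(2.4999,7.5993) cross=23.819; C₋=(-2.9962,-0.2465) cross=-23.819
  mode - wants cross < 0 → take C=(-2.9962,-0.2465) (cross=-23.819)
ex = (C−B)/|BC| = (-0.7847,-0.6199); ey = (0.6199,-0.7847)
P = B + -3.07·ex + 1.85·ey = (4.4828,3.3048)

4.48 3.30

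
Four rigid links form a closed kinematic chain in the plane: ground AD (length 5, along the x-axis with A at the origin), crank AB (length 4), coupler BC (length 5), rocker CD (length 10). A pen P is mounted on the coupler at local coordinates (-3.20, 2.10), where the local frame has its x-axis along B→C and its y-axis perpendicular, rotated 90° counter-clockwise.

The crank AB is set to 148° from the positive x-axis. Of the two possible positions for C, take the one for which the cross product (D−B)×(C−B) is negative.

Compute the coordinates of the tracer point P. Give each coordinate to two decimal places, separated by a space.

-0.57 4.71

A=(0,0), D=(5.00,0)
B = A + 4.00·(cos148°, sin148°) = (-3.3922, 2.1197)
|BD| = 8.6557
circle(B,5.00) ∩ circle(D,10.00): a=-0.0045, h=5.0000
  candidates: C₊=(-2.1721,6.9685) cross=43.279; C₋=(-4.6210,-2.7270) cross=-43.279
  mode - wants cross < 0 → take C=(-4.6210,-2.7270) (cross=-43.279)
ex = (C−B)/|BC| = (-0.2458,-0.9693); ey = (0.9693,-0.2458)
P = B + -3.20·ex + 2.10·ey = (-0.5702,4.7054)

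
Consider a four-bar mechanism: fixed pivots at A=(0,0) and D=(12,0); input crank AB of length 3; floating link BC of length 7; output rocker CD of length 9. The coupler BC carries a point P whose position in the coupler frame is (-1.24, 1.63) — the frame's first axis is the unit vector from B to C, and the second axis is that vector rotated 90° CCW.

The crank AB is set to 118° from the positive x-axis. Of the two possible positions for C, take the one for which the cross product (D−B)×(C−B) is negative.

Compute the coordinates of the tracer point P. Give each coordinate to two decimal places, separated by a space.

A=(0,0), D=(12.00,0)
B = A + 3.00·(cos118°, sin118°) = (-1.4084, 2.6488)
|BD| = 13.6676
circle(B,7.00) ∩ circle(D,9.00): a=5.6631, h=4.1145
  candidates: C₊=(4.9447,5.5878) cross=56.235; C₋=(3.3499,-2.4852) cross=-56.235
  mode - wants cross < 0 → take C=(3.3499,-2.4852) (cross=-56.235)
ex = (C−B)/|BC| = (0.6798,-0.7334); ey = (0.7334,0.6798)
P = B + -1.24·ex + 1.63·ey = (-1.0558,4.6663)

-1.06 4.67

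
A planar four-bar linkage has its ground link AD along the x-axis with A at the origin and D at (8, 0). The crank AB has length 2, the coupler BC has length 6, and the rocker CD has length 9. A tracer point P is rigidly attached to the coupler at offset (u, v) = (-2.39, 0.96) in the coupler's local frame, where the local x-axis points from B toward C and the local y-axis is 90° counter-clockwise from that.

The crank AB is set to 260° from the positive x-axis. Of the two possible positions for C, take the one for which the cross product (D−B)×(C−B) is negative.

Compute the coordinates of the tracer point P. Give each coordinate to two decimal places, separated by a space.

A=(0,0), D=(8.00,0)
B = A + 2.00·(cos260°, sin260°) = (-0.3473, -1.9696)
|BD| = 8.5765
circle(B,6.00) ∩ circle(D,9.00): a=1.6648, h=5.7644
  candidates: C₊=(-0.0508,4.0231) cross=49.439; C₋=(2.5968,-7.1976) cross=-49.439
  mode - wants cross < 0 → take C=(2.5968,-7.1976) (cross=-49.439)
ex = (C−B)/|BC| = (0.4907,-0.8713); ey = (0.8713,0.4907)
P = B + -2.39·ex + 0.96·ey = (-0.6836,0.5839)

-0.68 0.58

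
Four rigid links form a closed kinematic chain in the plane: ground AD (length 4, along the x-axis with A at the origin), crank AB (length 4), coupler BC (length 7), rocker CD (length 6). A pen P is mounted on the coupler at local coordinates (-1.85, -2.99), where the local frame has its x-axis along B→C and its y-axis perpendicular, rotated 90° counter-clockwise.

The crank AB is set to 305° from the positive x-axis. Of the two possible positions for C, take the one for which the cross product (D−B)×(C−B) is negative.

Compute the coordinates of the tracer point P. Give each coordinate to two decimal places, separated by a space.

0.63 -6.37

A=(0,0), D=(4.00,0)
B = A + 4.00·(cos305°, sin305°) = (2.2943, -3.2766)
|BD| = 3.6940
circle(B,7.00) ∩ circle(D,6.00): a=3.6066, h=5.9994
  candidates: C₊=(-1.3618,2.6927) cross=22.162; C₋=(9.2812,-2.8477) cross=-22.162
  mode - wants cross < 0 → take C=(9.2812,-2.8477) (cross=-22.162)
ex = (C−B)/|BC| = (0.9981,0.0613); ey = (-0.0613,0.9981)
P = B + -1.85·ex + -2.99·ey = (0.6310,-6.3743)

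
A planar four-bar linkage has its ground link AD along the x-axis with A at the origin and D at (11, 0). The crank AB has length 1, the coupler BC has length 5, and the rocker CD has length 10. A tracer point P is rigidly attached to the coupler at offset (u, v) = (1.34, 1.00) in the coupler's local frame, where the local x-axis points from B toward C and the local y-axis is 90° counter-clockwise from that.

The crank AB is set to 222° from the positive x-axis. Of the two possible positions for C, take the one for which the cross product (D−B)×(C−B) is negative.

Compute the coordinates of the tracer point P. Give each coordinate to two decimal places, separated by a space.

A=(0,0), D=(11.00,0)
B = A + 1.00·(cos222°, sin222°) = (-0.7431, -0.6691)
|BD| = 11.7622
circle(B,5.00) ∩ circle(D,10.00): a=2.6929, h=4.2129
  candidates: C₊=(1.7057,3.6901) cross=49.552; C₋=(2.1851,-4.7220) cross=-49.552
  mode - wants cross < 0 → take C=(2.1851,-4.7220) (cross=-49.552)
ex = (C−B)/|BC| = (0.5856,-0.8106); ey = (0.8106,0.5856)
P = B + 1.34·ex + 1.00·ey = (0.8522,-1.1696)

0.85 -1.17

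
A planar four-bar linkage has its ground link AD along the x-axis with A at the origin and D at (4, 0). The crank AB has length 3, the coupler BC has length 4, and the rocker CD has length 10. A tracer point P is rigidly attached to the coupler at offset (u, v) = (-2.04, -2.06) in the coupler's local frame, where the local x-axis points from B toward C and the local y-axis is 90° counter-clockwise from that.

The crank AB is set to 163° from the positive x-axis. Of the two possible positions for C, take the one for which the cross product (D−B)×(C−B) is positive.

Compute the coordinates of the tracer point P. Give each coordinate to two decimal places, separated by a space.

A=(0,0), D=(4.00,0)
B = A + 3.00·(cos163°, sin163°) = (-2.8689, 0.8771)
|BD| = 6.9247
circle(B,4.00) ∩ circle(D,10.00): a=-2.6029, h=3.0372
  candidates: C₊=(-5.0661,4.2196) cross=21.032; C₋=(-5.8356,-1.8060) cross=-21.032
  mode + wants cross > 0 → take C=(-5.0661,4.2196) (cross=21.032)
ex = (C−B)/|BC| = (-0.5493,0.8356); ey = (-0.8356,-0.5493)
P = B + -2.04·ex + -2.06·ey = (-0.0269,0.3040)

-0.03 0.30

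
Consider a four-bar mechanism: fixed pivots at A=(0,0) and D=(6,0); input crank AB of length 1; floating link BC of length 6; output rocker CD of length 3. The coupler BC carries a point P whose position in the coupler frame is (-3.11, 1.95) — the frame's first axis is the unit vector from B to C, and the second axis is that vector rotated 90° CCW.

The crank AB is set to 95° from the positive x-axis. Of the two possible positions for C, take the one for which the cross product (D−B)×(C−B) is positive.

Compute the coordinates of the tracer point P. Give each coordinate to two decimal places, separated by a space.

A=(0,0), D=(6.00,0)
B = A + 1.00·(cos95°, sin95°) = (-0.0872, 0.9962)
|BD| = 6.1681
circle(B,6.00) ∩ circle(D,3.00): a=5.2727, h=2.8633
  candidates: C₊=(5.5788,2.9703) cross=17.661; C₋=(4.6539,-2.6811) cross=-17.661
  mode + wants cross > 0 → take C=(5.5788,2.9703) (cross=17.661)
ex = (C−B)/|BC| = (0.9443,0.3290); ey = (-0.3290,0.9443)
P = B + -3.11·ex + 1.95·ey = (-3.6656,1.8144)

-3.67 1.81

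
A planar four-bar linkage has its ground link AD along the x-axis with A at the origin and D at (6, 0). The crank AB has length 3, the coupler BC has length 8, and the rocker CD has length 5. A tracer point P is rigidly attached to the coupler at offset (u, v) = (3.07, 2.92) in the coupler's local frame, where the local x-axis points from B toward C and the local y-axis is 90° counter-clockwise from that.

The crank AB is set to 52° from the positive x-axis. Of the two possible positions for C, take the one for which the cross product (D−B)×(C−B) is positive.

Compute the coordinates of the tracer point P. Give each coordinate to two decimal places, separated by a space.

A=(0,0), D=(6.00,0)
B = A + 3.00·(cos52°, sin52°) = (1.8470, 2.3640)
|BD| = 4.7787
circle(B,8.00) ∩ circle(D,5.00): a=6.4699, h=4.7053
  candidates: C₊=(9.7975,3.2525) cross=22.485; C₋=(5.1421,-4.9258) cross=-22.485
  mode + wants cross > 0 → take C=(9.7975,3.2525) (cross=22.485)
ex = (C−B)/|BC| = (0.9938,0.1111); ey = (-0.1111,0.9938)
P = B + 3.07·ex + 2.92·ey = (4.5737,5.6069)

4.57 5.61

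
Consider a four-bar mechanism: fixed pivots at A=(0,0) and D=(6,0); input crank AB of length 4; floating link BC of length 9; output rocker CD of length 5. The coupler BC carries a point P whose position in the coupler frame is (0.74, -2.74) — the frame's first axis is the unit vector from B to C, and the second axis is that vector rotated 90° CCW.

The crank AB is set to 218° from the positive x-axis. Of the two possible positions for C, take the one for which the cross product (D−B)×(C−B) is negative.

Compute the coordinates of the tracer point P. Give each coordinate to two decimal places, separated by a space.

A=(0,0), D=(6.00,0)
B = A + 4.00·(cos218°, sin218°) = (-3.1520, -2.4626)
|BD| = 9.4776
circle(B,9.00) ∩ circle(D,5.00): a=7.6931, h=4.6707
  candidates: C₊=(3.0632,4.0466) cross=44.267; C₋=(5.4905,-4.9740) cross=-44.267
  mode - wants cross < 0 → take C=(5.4905,-4.9740) (cross=-44.267)
ex = (C−B)/|BC| = (0.9603,-0.2790); ey = (0.2790,0.9603)
P = B + 0.74·ex + -2.74·ey = (-3.2060,-5.3003)

-3.21 -5.30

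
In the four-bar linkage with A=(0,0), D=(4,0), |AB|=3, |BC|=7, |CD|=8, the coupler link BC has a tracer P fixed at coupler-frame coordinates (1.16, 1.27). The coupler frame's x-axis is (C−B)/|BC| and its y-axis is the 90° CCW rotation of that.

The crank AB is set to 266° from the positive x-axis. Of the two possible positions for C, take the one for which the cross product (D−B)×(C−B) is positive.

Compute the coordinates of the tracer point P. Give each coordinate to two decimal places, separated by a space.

A=(0,0), D=(4.00,0)
B = A + 3.00·(cos266°, sin266°) = (-0.2093, -2.9927)
|BD| = 5.1647
circle(B,7.00) ∩ circle(D,8.00): a=1.1302, h=6.9082
  candidates: C₊=(-3.2911,3.2924) cross=35.679; C₋=(4.7148,-7.9680) cross=-35.679
  mode + wants cross > 0 → take C=(-3.2911,3.2924) (cross=35.679)
ex = (C−B)/|BC| = (-0.4403,0.8979); ey = (-0.8979,-0.4403)
P = B + 1.16·ex + 1.27·ey = (-1.8603,-2.5103)

-1.86 -2.51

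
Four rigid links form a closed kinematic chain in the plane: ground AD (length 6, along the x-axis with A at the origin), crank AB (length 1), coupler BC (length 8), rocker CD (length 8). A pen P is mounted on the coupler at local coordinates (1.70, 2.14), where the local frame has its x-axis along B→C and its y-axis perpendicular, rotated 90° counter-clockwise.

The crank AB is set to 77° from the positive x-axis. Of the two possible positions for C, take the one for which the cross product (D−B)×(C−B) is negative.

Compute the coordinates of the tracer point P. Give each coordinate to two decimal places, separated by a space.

A=(0,0), D=(6.00,0)
B = A + 1.00·(cos77°, sin77°) = (0.2250, 0.9744)
|BD| = 5.8567
circle(B,8.00) ∩ circle(D,8.00): a=2.9283, h=7.4448
  candidates: C₊=(4.3511,7.8282) cross=43.602; C₋=(1.8739,-6.8538) cross=-43.602
  mode - wants cross < 0 → take C=(1.8739,-6.8538) (cross=-43.602)
ex = (C−B)/|BC| = (0.2061,-0.9785); ey = (0.9785,0.2061)
P = B + 1.70·ex + 2.14·ey = (2.6694,-0.2480)

2.67 -0.25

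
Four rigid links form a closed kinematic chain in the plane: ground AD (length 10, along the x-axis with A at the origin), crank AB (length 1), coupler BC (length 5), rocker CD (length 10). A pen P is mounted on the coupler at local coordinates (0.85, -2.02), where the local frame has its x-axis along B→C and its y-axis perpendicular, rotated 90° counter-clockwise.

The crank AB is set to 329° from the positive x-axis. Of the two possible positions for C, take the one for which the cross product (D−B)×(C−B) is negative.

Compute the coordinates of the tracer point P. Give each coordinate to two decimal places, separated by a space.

A=(0,0), D=(10.00,0)
B = A + 1.00·(cos329°, sin329°) = (0.8572, -0.5150)
|BD| = 9.1573
circle(B,5.00) ∩ circle(D,10.00): a=0.4836, h=4.9766
  candidates: C₊=(1.0601,4.4808) cross=45.572; C₋=(1.6199,-5.4565) cross=-45.572
  mode - wants cross < 0 → take C=(1.6199,-5.4565) (cross=-45.572)
ex = (C−B)/|BC| = (0.1525,-0.9883); ey = (0.9883,0.1525)
P = B + 0.85·ex + -2.02·ey = (-1.0095,-1.6632)

-1.01 -1.66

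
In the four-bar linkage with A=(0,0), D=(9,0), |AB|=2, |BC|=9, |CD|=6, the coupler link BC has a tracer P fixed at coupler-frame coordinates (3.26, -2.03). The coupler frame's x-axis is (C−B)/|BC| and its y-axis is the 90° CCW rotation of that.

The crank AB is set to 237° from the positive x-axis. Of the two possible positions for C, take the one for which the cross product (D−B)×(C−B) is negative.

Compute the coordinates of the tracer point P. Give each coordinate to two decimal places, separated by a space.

0.94 -4.94

A=(0,0), D=(9.00,0)
B = A + 2.00·(cos237°, sin237°) = (-1.0893, -1.6773)
|BD| = 10.2278
circle(B,9.00) ∩ circle(D,6.00): a=7.3138, h=5.2449
  candidates: C₊=(5.2653,4.6960) cross=53.643; C₋=(6.9856,-5.6518) cross=-53.643
  mode - wants cross < 0 → take C=(6.9856,-5.6518) (cross=-53.643)
ex = (C−B)/|BC| = (0.8972,-0.4416); ey = (0.4416,0.8972)
P = B + 3.26·ex + -2.03·ey = (0.9392,-4.9383)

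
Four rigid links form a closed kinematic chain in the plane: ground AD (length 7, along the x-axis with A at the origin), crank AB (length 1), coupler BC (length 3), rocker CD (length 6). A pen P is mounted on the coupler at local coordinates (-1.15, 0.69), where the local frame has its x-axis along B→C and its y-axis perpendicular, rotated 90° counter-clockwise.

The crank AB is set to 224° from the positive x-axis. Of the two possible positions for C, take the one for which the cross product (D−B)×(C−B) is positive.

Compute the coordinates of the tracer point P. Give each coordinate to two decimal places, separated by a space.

A=(0,0), D=(7.00,0)
B = A + 1.00·(cos224°, sin224°) = (-0.7193, -0.6947)
|BD| = 7.7505
circle(B,3.00) ∩ circle(D,6.00): a=2.1335, h=2.1091
  candidates: C₊=(1.2165,1.5972) cross=16.347; C₋=(1.5946,-2.6041) cross=-16.347
  mode + wants cross > 0 → take C=(1.2165,1.5972) (cross=16.347)
ex = (C−B)/|BC| = (0.6453,0.7639); ey = (-0.7639,0.6453)
P = B + -1.15·ex + 0.69·ey = (-1.9885,-1.1280)

-1.99 -1.13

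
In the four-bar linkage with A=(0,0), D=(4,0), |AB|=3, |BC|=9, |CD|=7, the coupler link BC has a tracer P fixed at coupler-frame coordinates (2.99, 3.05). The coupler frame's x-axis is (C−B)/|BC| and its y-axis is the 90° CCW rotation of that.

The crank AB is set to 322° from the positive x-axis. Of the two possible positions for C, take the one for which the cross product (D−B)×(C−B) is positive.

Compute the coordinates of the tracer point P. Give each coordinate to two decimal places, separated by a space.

-0.09 1.65

A=(0,0), D=(4.00,0)
B = A + 3.00·(cos322°, sin322°) = (2.3640, -1.8470)
|BD| = 2.4673
circle(B,9.00) ∩ circle(D,7.00): a=7.7184, h=4.6289
  candidates: C₊=(4.0167,7.0000) cross=11.421; C₋=(10.9468,0.8616) cross=-11.421
  mode + wants cross > 0 → take C=(4.0167,7.0000) (cross=11.421)
ex = (C−B)/|BC| = (0.1836,0.9830); ey = (-0.9830,0.1836)
P = B + 2.99·ex + 3.05·ey = (-0.0851,1.6522)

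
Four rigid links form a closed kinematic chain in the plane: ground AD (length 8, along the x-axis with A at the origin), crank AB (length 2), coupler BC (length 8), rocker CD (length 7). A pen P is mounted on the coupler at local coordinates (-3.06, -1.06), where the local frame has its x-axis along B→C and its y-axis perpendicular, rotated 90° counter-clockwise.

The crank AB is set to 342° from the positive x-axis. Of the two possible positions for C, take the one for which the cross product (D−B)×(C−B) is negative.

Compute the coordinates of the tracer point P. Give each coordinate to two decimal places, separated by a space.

-0.82 1.13

A=(0,0), D=(8.00,0)
B = A + 2.00·(cos342°, sin342°) = (1.9021, -0.6180)
|BD| = 6.1291
circle(B,8.00) ∩ circle(D,7.00): a=4.2882, h=6.7536
  candidates: C₊=(5.4875,6.5335) cross=41.394; C₋=(6.8495,-6.9048) cross=-41.394
  mode - wants cross < 0 → take C=(6.8495,-6.9048) (cross=-41.394)
ex = (C−B)/|BC| = (0.6184,-0.7858); ey = (0.7858,0.6184)
P = B + -3.06·ex + -1.06·ey = (-0.8233,1.1311)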